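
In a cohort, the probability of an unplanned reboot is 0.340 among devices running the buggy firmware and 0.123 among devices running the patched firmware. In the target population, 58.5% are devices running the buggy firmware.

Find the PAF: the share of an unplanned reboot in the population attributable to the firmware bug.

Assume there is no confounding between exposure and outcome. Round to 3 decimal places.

PAF ≈ 0.508

Let p₁ = 0.34, p₀ = 0.123.
Overall risk P(Y=1) = π·p₁ + (1−π)·p₀ = 0.585×0.34 + 0.415×0.123 = 0.24995.
Under exogeneity, PAF = [P(Y=1) − p₀] / P(Y=1).
PAF = (0.24995 − 0.123) / 0.24995 ≈ 0.5079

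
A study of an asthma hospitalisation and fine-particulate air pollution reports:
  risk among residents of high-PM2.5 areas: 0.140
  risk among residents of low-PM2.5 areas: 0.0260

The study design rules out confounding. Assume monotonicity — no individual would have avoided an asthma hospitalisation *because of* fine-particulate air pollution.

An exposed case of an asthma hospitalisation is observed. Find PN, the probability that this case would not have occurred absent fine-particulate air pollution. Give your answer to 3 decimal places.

Let p₁ = 0.14, p₀ = 0.026.
Under exogeneity and monotonicity, PN = (p₁ − p₀) / p₁.
PN = (0.14 − 0.026) / 0.14 = 0.114 / 0.14 ≈ 0.8143

PN ≈ 0.814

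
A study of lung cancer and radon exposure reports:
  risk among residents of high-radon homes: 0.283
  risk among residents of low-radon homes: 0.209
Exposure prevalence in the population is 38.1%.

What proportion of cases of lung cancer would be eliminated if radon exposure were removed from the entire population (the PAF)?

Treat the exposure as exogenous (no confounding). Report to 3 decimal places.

Let p₁ = 0.283, p₀ = 0.209.
Overall risk P(Y=1) = π·p₁ + (1−π)·p₀ = 0.381×0.283 + 0.619×0.209 = 0.23719.
Under exogeneity, PAF = [P(Y=1) − p₀] / P(Y=1).
PAF = (0.23719 − 0.209) / 0.23719 ≈ 0.1189

PAF ≈ 0.119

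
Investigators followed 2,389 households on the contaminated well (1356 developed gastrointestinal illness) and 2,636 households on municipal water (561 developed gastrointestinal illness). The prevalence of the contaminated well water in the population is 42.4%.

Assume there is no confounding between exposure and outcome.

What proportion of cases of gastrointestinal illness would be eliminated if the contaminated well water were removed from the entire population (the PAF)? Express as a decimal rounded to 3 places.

p₁ = P(outcome | exposed) = 1356/2389 = 0.5676
p₀ = P(outcome | unexposed) = 561/2636 = 0.21282
Overall risk P(Y=1) = π·p₁ + (1−π)·p₀ = 0.424×0.5676 + 0.576×0.21282 = 0.36325.
Under exogeneity, PAF = [P(Y=1) − p₀] / P(Y=1).
PAF = (0.36325 − 0.21282) / 0.36325 ≈ 0.4141

PAF ≈ 0.414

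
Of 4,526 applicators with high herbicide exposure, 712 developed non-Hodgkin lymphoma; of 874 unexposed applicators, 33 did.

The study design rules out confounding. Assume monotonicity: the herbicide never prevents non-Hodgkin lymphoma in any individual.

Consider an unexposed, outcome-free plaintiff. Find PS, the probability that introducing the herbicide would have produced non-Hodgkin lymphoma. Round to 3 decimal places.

PS ≈ 0.124

p₁ = P(outcome | exposed) = 712/4526 = 0.15731
p₀ = P(outcome | unexposed) = 33/874 = 0.037757
Under exogeneity and monotonicity, PS = (p₁ − p₀) / (1 − p₀).
PS = (0.15731 − 0.037757) / (1 − 0.037757) = 0.11956 / 0.96224 ≈ 0.1242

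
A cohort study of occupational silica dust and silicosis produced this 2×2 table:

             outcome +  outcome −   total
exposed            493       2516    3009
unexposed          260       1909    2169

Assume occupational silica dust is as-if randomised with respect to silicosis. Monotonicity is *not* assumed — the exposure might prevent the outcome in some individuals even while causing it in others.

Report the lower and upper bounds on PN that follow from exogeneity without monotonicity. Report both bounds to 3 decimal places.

p₁ = P(outcome | exposed) = 493/3009 = 0.16384
p₀ = P(outcome | unexposed) = 260/2169 = 0.11987
Under exogeneity alone the bounds on PN are max{0,(p₁−p₀)/p₁} ≤ PN ≤ min{1,(1−p₀)/p₁}.
  lower = (p₁ − p₀)/p₁ = 0.043971 / 0.16384 ≈ 0.2684
  upper = min{1, (1 − p₀)/p₁} = 0.88013 / 0.16384 ≈ 5.3718 → capped at 1

0.268 ≤ PN ≤ 1.000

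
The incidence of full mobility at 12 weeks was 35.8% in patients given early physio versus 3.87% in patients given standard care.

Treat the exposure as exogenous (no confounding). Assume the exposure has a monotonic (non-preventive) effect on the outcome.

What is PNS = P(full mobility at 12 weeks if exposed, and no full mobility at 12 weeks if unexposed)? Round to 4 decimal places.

p₁ = 0.358, p₀ = 0.0387.
Under exogeneity and monotonicity, PNS = p₁ − p₀.
PNS = 0.358 − 0.0387 = 0.3193

PNS ≈ 0.3193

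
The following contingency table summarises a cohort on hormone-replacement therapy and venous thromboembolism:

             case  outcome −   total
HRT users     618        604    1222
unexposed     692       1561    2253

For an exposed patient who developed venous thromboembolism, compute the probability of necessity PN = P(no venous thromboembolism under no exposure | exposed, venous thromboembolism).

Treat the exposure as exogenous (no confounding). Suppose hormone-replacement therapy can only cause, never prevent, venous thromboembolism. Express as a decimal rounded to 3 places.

PN ≈ 0.393

p₁ = P(outcome | exposed) = 618/1222 = 0.50573
p₀ = P(outcome | unexposed) = 692/2253 = 0.30715
Under exogeneity and monotonicity, PN = (p₁ − p₀) / p₁.
PN = (0.50573 − 0.30715) / 0.50573 = 0.19858 / 0.50573 ≈ 0.3927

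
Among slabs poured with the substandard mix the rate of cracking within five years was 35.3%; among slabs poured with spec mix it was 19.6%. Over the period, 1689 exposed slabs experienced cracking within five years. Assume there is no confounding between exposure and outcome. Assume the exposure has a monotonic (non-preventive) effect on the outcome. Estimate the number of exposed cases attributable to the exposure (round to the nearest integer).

about 751 cases

p₁ = 0.353, p₀ = 0.196.
PN = (p₁ − p₀)/p₁ = (0.353 − 0.196) / 0.353 ≈ 0.44476.
Attributable cases ≈ PN × (exposed cases) = 0.44476 × 1689 ≈ 751.20.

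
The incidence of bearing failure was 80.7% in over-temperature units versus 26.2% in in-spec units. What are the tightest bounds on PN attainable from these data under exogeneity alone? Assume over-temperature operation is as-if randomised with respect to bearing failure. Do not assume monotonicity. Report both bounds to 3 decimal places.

0.675 ≤ PN ≤ 0.914

p₁ = 0.807, p₀ = 0.262.
Under exogeneity alone the bounds on PN are max{0,(p₁−p₀)/p₁} ≤ PN ≤ min{1,(1−p₀)/p₁}.
  lower = (p₁ − p₀)/p₁ = 0.545 / 0.807 ≈ 0.6753
  upper = min{1, (1 − p₀)/p₁} = 0.738 / 0.807 ≈ 0.9145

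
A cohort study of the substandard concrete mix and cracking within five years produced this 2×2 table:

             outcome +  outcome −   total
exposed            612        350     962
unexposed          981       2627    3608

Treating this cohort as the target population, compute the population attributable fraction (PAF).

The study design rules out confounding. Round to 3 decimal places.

p₁ = P(outcome | exposed) = 612/962 = 0.63617
p₀ = P(outcome | unexposed) = 981/3608 = 0.2719
Exposure prevalence π = 962/4570 = 0.2105; overall risk P(Y=1) = 0.34858.
Under exogeneity, PAF = [P(Y=1) − p₀]/P(Y=1).
PAF = (0.34858 − 0.2719) / 0.34858 ≈ 0.2200

PAF ≈ 0.220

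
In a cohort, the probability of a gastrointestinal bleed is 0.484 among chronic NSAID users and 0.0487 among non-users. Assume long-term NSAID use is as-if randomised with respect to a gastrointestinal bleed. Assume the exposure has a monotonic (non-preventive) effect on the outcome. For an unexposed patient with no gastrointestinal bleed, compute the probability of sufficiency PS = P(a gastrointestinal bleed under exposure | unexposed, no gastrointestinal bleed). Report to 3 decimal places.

Let p₁ = 0.484, p₀ = 0.0487.
Under exogeneity and monotonicity, PS = (p₁ − p₀) / (1 − p₀).
PS = (0.484 − 0.0487) / (1 − 0.0487) = 0.4353 / 0.9513 ≈ 0.4576

PS ≈ 0.458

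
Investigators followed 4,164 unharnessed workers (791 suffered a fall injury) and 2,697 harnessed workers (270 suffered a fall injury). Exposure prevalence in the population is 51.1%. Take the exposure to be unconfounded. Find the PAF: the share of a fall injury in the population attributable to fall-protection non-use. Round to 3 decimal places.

PAF ≈ 0.314

p₁ = P(outcome | exposed) = 791/4164 = 0.18996
p₀ = P(outcome | unexposed) = 270/2697 = 0.10011
Overall risk P(Y=1) = π·p₁ + (1−π)·p₀ = 0.511×0.18996 + 0.489×0.10011 = 0.14602.
Under exogeneity, PAF = [P(Y=1) − p₀] / P(Y=1).
PAF = (0.14602 − 0.10011) / 0.14602 ≈ 0.3144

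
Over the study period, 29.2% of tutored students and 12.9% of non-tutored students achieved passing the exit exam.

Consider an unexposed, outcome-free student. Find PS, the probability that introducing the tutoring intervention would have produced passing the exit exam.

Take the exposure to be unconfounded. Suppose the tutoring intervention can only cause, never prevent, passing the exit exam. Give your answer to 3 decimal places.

PS ≈ 0.187

p₁ = 0.292, p₀ = 0.129.
Under exogeneity and monotonicity, PS = (p₁ − p₀) / (1 − p₀).
PS = (0.292 − 0.129) / (1 − 0.129) = 0.163 / 0.871 ≈ 0.1871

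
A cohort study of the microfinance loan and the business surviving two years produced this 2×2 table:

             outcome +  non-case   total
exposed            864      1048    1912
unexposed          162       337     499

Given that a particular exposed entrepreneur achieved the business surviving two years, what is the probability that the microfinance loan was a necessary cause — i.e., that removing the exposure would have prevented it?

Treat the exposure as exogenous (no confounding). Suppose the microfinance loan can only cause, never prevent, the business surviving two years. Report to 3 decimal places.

PN ≈ 0.282

p₁ = P(outcome | exposed) = 864/1912 = 0.45188
p₀ = P(outcome | unexposed) = 162/499 = 0.32465
Under exogeneity and monotonicity, PN = (p₁ − p₀)/p₁.
PN = (0.45188 − 0.32465) / 0.45188 ≈ 0.2816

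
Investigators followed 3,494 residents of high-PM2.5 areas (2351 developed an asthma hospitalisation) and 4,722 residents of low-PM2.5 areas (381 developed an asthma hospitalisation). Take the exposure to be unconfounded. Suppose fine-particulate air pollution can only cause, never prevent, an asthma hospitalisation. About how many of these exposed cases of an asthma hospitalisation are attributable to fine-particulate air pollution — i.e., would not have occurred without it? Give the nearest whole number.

p₁ = P(outcome | exposed) = 2351/3494 = 0.67287
p₀ = P(outcome | unexposed) = 381/4722 = 0.080686
PN = (p₁ − p₀)/p₁ = (0.67287 − 0.080686) / 0.67287 ≈ 0.88009.
Attributable cases ≈ PN × (exposed cases) = 0.88009 × 2351 ≈ 2069.08.

about 2069 cases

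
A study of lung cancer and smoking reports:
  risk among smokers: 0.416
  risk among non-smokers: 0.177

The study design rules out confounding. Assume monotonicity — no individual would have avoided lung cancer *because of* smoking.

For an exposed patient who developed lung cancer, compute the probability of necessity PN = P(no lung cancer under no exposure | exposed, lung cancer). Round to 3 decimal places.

Let p₁ = 0.416, p₀ = 0.177.
Under exogeneity and monotonicity, PN = (p₁ − p₀) / p₁.
PN = (0.416 − 0.177) / 0.416 = 0.239 / 0.416 ≈ 0.5745

PN ≈ 0.575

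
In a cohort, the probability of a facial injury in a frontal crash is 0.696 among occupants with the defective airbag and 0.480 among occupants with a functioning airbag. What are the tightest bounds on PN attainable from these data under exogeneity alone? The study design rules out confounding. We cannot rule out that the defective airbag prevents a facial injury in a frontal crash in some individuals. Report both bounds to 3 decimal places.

Let p₁ = 0.696, p₀ = 0.48.
Under exogeneity alone the bounds on PN are max{0,(p₁−p₀)/p₁} ≤ PN ≤ min{1,(1−p₀)/p₁}.
  lower = (p₁ − p₀)/p₁ = 0.216 / 0.696 ≈ 0.3103
  upper = min{1, (1 − p₀)/p₁} = 0.52 / 0.696 ≈ 0.7471

0.310 ≤ PN ≤ 0.747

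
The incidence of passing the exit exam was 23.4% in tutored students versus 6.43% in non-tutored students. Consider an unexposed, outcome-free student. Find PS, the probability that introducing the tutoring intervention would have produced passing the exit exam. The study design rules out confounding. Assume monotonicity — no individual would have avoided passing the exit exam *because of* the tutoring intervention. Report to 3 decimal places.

p₁ = 0.234, p₀ = 0.0643.
Under exogeneity and monotonicity, PS = (p₁ − p₀) / (1 − p₀).
PS = (0.234 − 0.0643) / (1 − 0.0643) = 0.1697 / 0.9357 ≈ 0.1814

PS ≈ 0.181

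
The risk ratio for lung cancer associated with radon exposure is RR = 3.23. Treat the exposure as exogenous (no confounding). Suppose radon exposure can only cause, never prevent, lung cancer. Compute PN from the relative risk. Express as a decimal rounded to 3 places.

Under exogeneity and monotonicity, PN = (RR − 1) / RR = 1 − 1/RR.
PN = (3.23 − 1) / 3.23 = 2.23 / 3.23 ≈ 0.6904

PN ≈ 0.690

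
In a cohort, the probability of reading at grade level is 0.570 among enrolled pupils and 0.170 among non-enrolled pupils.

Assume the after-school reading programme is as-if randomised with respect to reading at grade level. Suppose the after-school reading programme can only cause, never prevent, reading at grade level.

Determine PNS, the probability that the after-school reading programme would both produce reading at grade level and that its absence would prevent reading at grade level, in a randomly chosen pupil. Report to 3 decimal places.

PNS ≈ 0.400

Let p₁ = 0.57, p₀ = 0.17.
Under exogeneity and monotonicity, PNS = p₁ − p₀.
PNS = 0.57 − 0.17 = 0.4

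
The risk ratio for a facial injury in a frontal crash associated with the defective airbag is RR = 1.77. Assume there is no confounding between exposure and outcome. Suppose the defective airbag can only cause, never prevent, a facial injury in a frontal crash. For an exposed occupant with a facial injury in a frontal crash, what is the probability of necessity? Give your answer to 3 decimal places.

Under exogeneity and monotonicity, PN = (RR − 1) / RR = 1 − 1/RR.
PN = (1.77 − 1) / 1.77 = 0.77 / 1.77 ≈ 0.4350

PN ≈ 0.435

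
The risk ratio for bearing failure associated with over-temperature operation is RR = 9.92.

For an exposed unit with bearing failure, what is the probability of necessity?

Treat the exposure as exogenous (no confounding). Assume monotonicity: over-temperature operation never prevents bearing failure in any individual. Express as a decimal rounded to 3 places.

Under exogeneity and monotonicity, PN = (RR − 1) / RR = 1 − 1/RR.
PN = (9.92 − 1) / 9.92 = 8.92 / 9.92 ≈ 0.8992

PN ≈ 0.899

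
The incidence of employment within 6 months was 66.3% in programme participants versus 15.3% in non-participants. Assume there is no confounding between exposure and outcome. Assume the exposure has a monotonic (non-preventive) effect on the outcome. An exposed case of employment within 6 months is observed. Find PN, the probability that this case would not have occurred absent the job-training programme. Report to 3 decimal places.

p₁ = 0.663, p₀ = 0.153.
Under exogeneity and monotonicity, PN = (p₁ − p₀) / p₁.
PN = (0.663 − 0.153) / 0.663 = 0.51 / 0.663 ≈ 0.7692

PN ≈ 0.769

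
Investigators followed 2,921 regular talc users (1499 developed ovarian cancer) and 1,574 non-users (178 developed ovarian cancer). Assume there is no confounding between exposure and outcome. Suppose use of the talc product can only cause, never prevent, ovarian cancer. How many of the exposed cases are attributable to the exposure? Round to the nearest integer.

about 1169 cases

p₁ = P(outcome | exposed) = 1499/2921 = 0.51318
p₀ = P(outcome | unexposed) = 178/1574 = 0.11309
PN = (p₁ − p₀)/p₁ = (0.51318 − 0.11309) / 0.51318 ≈ 0.77963.
Attributable cases ≈ PN × (exposed cases) = 0.77963 × 1499 ≈ 1168.67.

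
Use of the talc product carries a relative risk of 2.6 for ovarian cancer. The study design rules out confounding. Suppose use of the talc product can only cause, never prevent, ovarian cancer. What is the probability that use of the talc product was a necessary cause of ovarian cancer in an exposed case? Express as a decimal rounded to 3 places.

PN ≈ 0.615

Under exogeneity and monotonicity, PN = (RR − 1) / RR = 1 − 1/RR.
PN = (2.6 − 1) / 2.6 = 1.6 / 2.6 ≈ 0.6154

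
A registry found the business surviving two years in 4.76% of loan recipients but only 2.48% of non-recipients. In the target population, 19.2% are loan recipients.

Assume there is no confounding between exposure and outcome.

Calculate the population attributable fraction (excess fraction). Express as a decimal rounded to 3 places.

p₁ = 0.0476, p₀ = 0.0248.
Overall risk P(Y=1) = π·p₁ + (1−π)·p₀ = 0.192×0.0476 + 0.808×0.0248 = 0.029178.
Under exogeneity, PAF = [P(Y=1) − p₀] / P(Y=1).
PAF = (0.029178 − 0.0248) / 0.029178 ≈ 0.1500

PAF ≈ 0.150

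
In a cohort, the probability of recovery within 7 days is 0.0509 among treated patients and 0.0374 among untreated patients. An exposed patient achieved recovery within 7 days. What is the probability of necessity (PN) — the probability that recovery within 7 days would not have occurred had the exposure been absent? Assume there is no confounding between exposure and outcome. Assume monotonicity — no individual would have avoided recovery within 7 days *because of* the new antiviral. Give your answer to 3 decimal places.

Let p₁ = 0.0509, p₀ = 0.0374.
Under exogeneity and monotonicity, PN = (p₁ − p₀) / p₁.
PN = (0.0509 − 0.0374) / 0.0509 = 0.0135 / 0.0509 ≈ 0.2652

PN ≈ 0.265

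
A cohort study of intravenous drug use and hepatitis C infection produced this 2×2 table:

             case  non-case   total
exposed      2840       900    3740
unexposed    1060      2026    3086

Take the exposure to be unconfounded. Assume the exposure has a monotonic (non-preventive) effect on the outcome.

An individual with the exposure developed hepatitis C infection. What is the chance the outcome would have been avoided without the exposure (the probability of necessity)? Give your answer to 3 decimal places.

p₁ = P(outcome | exposed) = 2840/3740 = 0.75936
p₀ = P(outcome | unexposed) = 1060/3086 = 0.34349
Under exogeneity and monotonicity, PN = (p₁ − p₀)/p₁.
PN = (0.75936 − 0.34349) / 0.75936 ≈ 0.5477

PN ≈ 0.548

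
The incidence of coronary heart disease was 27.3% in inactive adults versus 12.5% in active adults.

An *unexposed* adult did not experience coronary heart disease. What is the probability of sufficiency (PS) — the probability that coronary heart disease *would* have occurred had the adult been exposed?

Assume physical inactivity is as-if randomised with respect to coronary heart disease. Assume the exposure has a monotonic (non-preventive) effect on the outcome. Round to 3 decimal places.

PS ≈ 0.169

p₁ = 0.273, p₀ = 0.125.
Under exogeneity and monotonicity, PS = (p₁ − p₀) / (1 − p₀).
PS = (0.273 − 0.125) / (1 − 0.125) = 0.148 / 0.875 ≈ 0.1691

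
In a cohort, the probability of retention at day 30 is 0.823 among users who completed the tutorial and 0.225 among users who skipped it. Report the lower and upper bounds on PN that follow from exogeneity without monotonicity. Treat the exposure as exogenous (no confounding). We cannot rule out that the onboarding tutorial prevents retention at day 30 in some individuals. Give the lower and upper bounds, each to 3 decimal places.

0.727 ≤ PN ≤ 0.942

Let p₁ = 0.823, p₀ = 0.225.
Under exogeneity alone the bounds on PN are max{0,(p₁−p₀)/p₁} ≤ PN ≤ min{1,(1−p₀)/p₁}.
  lower = (p₁ − p₀)/p₁ = 0.598 / 0.823 ≈ 0.7266
  upper = min{1, (1 − p₀)/p₁} = 0.775 / 0.823 ≈ 0.9417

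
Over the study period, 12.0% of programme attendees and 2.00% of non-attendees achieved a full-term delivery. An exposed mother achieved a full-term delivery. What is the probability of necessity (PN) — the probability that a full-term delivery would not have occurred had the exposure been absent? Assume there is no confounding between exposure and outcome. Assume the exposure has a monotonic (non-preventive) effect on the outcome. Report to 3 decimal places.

p₁ = 0.12, p₀ = 0.02.
Under exogeneity and monotonicity, PN = (p₁ − p₀) / p₁.
PN = (0.12 − 0.02) / 0.12 = 0.1 / 0.12 ≈ 0.8333

PN ≈ 0.833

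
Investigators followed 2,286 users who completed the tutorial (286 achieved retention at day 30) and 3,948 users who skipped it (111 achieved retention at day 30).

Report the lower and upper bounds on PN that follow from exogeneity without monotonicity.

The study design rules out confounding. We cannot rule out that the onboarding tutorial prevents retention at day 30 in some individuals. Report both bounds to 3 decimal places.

p₁ = P(outcome | exposed) = 286/2286 = 0.12511
p₀ = P(outcome | unexposed) = 111/3948 = 0.028116
Under exogeneity alone the bounds on PN are max{0,(p₁−p₀)/p₁} ≤ PN ≤ min{1,(1−p₀)/p₁}.
  lower = (p₁ − p₀)/p₁ = 0.096994 / 0.12511 ≈ 0.7753
  upper = min{1, (1 − p₀)/p₁} = 0.97188 / 0.12511 ≈ 7.7683 → capped at 1

0.775 ≤ PN ≤ 1.000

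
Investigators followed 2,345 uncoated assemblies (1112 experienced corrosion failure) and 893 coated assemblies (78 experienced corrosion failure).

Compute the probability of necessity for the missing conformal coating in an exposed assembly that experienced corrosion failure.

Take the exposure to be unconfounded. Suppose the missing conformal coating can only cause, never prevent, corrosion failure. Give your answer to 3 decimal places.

p₁ = P(outcome | exposed) = 1112/2345 = 0.4742
p₀ = P(outcome | unexposed) = 78/893 = 0.087346
Under exogeneity and monotonicity, PN = (p₁ − p₀) / p₁.
PN = (0.4742 − 0.087346) / 0.4742 = 0.38685 / 0.4742 ≈ 0.8158

PN ≈ 0.816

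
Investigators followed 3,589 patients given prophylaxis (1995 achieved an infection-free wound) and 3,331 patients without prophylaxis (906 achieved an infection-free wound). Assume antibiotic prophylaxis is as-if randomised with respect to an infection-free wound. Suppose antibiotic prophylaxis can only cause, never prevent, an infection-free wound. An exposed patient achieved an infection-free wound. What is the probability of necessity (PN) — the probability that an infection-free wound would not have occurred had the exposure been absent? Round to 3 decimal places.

PN ≈ 0.511

p₁ = P(outcome | exposed) = 1995/3589 = 0.55587
p₀ = P(outcome | unexposed) = 906/3331 = 0.27199
Under exogeneity and monotonicity, PN = (p₁ − p₀) / p₁.
PN = (0.55587 − 0.27199) / 0.55587 = 0.28387 / 0.55587 ≈ 0.5107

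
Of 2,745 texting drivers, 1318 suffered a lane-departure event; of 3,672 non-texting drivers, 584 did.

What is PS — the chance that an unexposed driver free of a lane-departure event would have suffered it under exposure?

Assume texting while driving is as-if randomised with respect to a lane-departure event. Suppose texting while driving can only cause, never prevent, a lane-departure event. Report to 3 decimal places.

PS ≈ 0.382

p₁ = P(outcome | exposed) = 1318/2745 = 0.48015
p₀ = P(outcome | unexposed) = 584/3672 = 0.15904
Under exogeneity and monotonicity, PS = (p₁ − p₀) / (1 − p₀).
PS = (0.48015 − 0.15904) / (1 − 0.15904) = 0.3211 / 0.84096 ≈ 0.3818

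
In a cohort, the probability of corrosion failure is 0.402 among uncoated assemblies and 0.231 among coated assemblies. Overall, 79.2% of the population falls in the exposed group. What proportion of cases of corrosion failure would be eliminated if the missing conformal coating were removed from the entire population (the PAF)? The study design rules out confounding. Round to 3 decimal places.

PAF ≈ 0.370

Let p₁ = 0.402, p₀ = 0.231.
Overall risk P(Y=1) = π·p₁ + (1−π)·p₀ = 0.792×0.402 + 0.208×0.231 = 0.36643.
Under exogeneity, PAF = [P(Y=1) − p₀] / P(Y=1).
PAF = (0.36643 − 0.231) / 0.36643 ≈ 0.3696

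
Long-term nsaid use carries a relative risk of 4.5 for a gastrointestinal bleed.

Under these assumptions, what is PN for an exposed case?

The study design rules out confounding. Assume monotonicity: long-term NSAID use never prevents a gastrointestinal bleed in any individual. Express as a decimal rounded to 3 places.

Under exogeneity and monotonicity, PN = (RR − 1) / RR = 1 − 1/RR.
PN = (4.5 − 1) / 4.5 = 3.5 / 4.5 ≈ 0.7778

PN ≈ 0.778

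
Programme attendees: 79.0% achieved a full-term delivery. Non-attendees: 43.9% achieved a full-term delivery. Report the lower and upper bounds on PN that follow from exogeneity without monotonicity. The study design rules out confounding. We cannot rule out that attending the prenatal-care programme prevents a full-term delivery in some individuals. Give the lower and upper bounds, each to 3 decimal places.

0.444 ≤ PN ≤ 0.710

p₁ = 0.79, p₀ = 0.439.
Under exogeneity alone the bounds on PN are max{0,(p₁−p₀)/p₁} ≤ PN ≤ min{1,(1−p₀)/p₁}.
  lower = (p₁ − p₀)/p₁ = 0.351 / 0.79 ≈ 0.4443
  upper = min{1, (1 − p₀)/p₁} = 0.561 / 0.79 ≈ 0.7101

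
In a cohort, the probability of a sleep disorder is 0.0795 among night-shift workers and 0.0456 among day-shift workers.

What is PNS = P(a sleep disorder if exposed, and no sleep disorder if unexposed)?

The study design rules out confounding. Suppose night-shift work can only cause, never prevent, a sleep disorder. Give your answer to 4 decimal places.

Let p₁ = 0.0795, p₀ = 0.0456.
Under exogeneity and monotonicity, PNS = p₁ − p₀.
PNS = 0.0795 − 0.0456 = 0.0339

PNS ≈ 0.0339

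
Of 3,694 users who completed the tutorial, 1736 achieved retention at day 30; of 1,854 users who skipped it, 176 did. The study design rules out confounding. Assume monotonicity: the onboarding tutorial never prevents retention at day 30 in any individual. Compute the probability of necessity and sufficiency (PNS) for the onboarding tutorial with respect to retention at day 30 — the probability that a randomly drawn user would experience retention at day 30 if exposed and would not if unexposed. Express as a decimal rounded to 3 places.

p₁ = P(outcome | exposed) = 1736/3694 = 0.46995
p₀ = P(outcome | unexposed) = 176/1854 = 0.09493
Under exogeneity and monotonicity, PNS = p₁ − p₀.
PNS = 0.46995 − 0.09493 = 0.37502

PNS ≈ 0.375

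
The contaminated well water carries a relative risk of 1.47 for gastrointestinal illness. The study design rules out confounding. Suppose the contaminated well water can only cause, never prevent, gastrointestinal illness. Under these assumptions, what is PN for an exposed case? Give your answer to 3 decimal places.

PN ≈ 0.320

Under exogeneity and monotonicity, PN = (RR − 1) / RR = 1 − 1/RR.
PN = (1.47 − 1) / 1.47 = 0.47 / 1.47 ≈ 0.3197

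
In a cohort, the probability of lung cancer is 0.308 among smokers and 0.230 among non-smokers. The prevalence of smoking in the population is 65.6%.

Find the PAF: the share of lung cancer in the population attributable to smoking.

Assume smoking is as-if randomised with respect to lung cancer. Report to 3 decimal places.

Let p₁ = 0.308, p₀ = 0.23.
Overall risk P(Y=1) = π·p₁ + (1−π)·p₀ = 0.656×0.308 + 0.344×0.23 = 0.28117.
Under exogeneity, PAF = [P(Y=1) − p₀] / P(Y=1).
PAF = (0.28117 − 0.23) / 0.28117 ≈ 0.1820

PAF ≈ 0.182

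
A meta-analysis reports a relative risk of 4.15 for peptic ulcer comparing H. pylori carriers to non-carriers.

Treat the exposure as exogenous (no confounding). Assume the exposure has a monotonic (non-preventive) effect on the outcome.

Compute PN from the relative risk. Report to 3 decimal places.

PN ≈ 0.759

Under exogeneity and monotonicity, PN = (RR − 1) / RR = 1 − 1/RR.
PN = (4.15 − 1) / 4.15 = 3.15 / 4.15 ≈ 0.7590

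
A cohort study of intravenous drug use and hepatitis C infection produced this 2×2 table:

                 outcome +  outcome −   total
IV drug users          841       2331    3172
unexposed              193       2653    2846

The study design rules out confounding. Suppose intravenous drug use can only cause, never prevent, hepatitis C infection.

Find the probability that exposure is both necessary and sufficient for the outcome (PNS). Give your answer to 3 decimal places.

p₁ = P(outcome | exposed) = 841/3172 = 0.26513
p₀ = P(outcome | unexposed) = 193/2846 = 0.067814
Under exogeneity and monotonicity, PNS = p₁ − p₀.
PNS = 0.26513 − 0.067814 = 0.19732

PNS ≈ 0.197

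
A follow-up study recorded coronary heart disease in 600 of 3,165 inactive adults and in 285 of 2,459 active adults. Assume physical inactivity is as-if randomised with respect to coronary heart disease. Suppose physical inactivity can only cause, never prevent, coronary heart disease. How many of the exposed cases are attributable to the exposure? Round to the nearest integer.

p₁ = P(outcome | exposed) = 600/3165 = 0.18957
p₀ = P(outcome | unexposed) = 285/2459 = 0.1159
PN = (p₁ − p₀)/p₁ = (0.18957 − 0.1159) / 0.18957 ≈ 0.38862.
Attributable cases ≈ PN × (exposed cases) = 0.38862 × 600 ≈ 233.17.

about 233 cases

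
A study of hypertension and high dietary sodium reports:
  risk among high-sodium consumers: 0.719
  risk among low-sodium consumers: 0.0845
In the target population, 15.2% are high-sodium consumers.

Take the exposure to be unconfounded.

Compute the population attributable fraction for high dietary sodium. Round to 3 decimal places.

Let p₁ = 0.719, p₀ = 0.0845.
Overall risk P(Y=1) = π·p₁ + (1−π)·p₀ = 0.152×0.719 + 0.848×0.0845 = 0.18094.
Under exogeneity, PAF = [P(Y=1) − p₀] / P(Y=1).
PAF = (0.18094 − 0.0845) / 0.18094 ≈ 0.5330

PAF ≈ 0.533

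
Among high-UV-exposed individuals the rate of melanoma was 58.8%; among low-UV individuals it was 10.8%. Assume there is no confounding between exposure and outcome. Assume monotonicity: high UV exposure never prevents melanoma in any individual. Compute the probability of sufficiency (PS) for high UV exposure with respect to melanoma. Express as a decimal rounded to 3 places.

p₁ = 0.588, p₀ = 0.108.
Under exogeneity and monotonicity, PS = (p₁ − p₀) / (1 − p₀).
PS = (0.588 − 0.108) / (1 − 0.108) = 0.48 / 0.892 ≈ 0.5381

PS ≈ 0.538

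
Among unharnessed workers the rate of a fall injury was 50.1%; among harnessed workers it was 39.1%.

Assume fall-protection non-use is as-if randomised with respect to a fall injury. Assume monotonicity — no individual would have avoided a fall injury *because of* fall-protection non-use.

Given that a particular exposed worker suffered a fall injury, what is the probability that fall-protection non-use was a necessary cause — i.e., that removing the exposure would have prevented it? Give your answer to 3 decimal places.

PN ≈ 0.220

p₁ = 0.501, p₀ = 0.391.
Under exogeneity and monotonicity, PN = (p₁ − p₀) / p₁.
PN = (0.501 − 0.391) / 0.501 = 0.11 / 0.501 ≈ 0.2196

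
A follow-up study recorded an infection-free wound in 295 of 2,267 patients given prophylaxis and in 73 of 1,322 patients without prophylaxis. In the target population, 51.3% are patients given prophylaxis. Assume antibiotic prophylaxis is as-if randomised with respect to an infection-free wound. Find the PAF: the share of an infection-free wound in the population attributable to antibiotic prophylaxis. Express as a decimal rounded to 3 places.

p₁ = P(outcome | exposed) = 295/2267 = 0.13013
p₀ = P(outcome | unexposed) = 73/1322 = 0.055219
Overall risk P(Y=1) = π·p₁ + (1−π)·p₀ = 0.513×0.13013 + 0.487×0.055219 = 0.093647.
Under exogeneity, PAF = [P(Y=1) − p₀] / P(Y=1).
PAF = (0.093647 − 0.055219) / 0.093647 ≈ 0.4103

PAF ≈ 0.410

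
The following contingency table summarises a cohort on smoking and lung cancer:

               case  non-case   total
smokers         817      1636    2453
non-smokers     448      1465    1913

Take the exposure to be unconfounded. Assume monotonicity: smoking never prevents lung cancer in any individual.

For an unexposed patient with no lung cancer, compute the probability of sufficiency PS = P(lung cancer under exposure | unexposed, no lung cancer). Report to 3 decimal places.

PS ≈ 0.129

p₁ = P(outcome | exposed) = 817/2453 = 0.33306
p₀ = P(outcome | unexposed) = 448/1913 = 0.23419
Under exogeneity and monotonicity, PS = (p₁ − p₀)/(1 − p₀).
PS = (0.33306 − 0.23419) / 0.76581 ≈ 0.1291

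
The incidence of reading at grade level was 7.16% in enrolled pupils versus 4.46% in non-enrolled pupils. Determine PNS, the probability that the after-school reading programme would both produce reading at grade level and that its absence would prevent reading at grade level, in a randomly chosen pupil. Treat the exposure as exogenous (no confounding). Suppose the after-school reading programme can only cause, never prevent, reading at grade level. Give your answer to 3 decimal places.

p₁ = 0.0716, p₀ = 0.0446.
Under exogeneity and monotonicity, PNS = p₁ − p₀.
PNS = 0.0716 − 0.0446 = 0.027

PNS ≈ 0.027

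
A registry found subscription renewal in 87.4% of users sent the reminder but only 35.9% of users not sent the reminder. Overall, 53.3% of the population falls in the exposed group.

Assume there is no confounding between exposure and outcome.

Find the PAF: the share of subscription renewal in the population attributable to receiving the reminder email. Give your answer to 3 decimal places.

PAF ≈ 0.433

p₁ = 0.874, p₀ = 0.359.
Overall risk P(Y=1) = π·p₁ + (1−π)·p₀ = 0.533×0.874 + 0.467×0.359 = 0.6335.
Under exogeneity, PAF = [P(Y=1) − p₀] / P(Y=1).
PAF = (0.6335 − 0.359) / 0.6335 ≈ 0.4333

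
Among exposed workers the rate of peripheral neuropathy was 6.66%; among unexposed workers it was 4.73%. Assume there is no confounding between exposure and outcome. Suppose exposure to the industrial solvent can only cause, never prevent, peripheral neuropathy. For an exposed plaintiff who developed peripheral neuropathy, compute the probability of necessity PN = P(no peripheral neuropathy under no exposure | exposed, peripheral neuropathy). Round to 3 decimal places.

PN ≈ 0.290

p₁ = 0.0666, p₀ = 0.0473.
Under exogeneity and monotonicity, PN = (p₁ − p₀) / p₁.
PN = (0.0666 − 0.0473) / 0.0666 = 0.0193 / 0.0666 ≈ 0.2898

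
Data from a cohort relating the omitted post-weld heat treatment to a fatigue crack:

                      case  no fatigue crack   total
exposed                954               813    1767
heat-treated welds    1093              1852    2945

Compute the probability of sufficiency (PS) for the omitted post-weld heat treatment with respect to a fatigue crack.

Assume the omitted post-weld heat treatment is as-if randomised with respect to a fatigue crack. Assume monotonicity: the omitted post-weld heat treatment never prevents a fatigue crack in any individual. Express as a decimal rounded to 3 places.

p₁ = P(outcome | exposed) = 954/1767 = 0.5399
p₀ = P(outcome | unexposed) = 1093/2945 = 0.37114
Under exogeneity and monotonicity, PS = (p₁ − p₀)/(1 − p₀).
PS = (0.5399 − 0.37114) / 0.62886 ≈ 0.2684

PS ≈ 0.268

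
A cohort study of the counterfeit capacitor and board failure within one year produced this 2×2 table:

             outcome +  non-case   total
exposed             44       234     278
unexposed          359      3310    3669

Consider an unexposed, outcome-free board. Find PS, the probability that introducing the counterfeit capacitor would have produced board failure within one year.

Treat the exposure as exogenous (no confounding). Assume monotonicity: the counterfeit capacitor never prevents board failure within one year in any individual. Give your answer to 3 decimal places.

p₁ = P(outcome | exposed) = 44/278 = 0.15827
p₀ = P(outcome | unexposed) = 359/3669 = 0.097847
Under exogeneity and monotonicity, PS = (p₁ − p₀)/(1 − p₀).
PS = (0.15827 − 0.097847) / 0.90215 ≈ 0.0670

PS ≈ 0.067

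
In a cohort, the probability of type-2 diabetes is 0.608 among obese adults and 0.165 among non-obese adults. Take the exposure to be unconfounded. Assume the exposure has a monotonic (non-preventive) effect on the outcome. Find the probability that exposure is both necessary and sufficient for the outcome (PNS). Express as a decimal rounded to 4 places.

PNS ≈ 0.4430

Let p₁ = 0.608, p₀ = 0.165.
Under exogeneity and monotonicity, PNS = p₁ − p₀.
PNS = 0.608 − 0.165 = 0.443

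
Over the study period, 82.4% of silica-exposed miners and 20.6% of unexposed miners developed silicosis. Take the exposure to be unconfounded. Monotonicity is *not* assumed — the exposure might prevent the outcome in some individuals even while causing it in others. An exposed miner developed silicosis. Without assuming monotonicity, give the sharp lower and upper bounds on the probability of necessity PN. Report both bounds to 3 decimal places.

p₁ = 0.824, p₀ = 0.206.
Under exogeneity alone the bounds on PN are max{0,(p₁−p₀)/p₁} ≤ PN ≤ min{1,(1−p₀)/p₁}.
  lower = (p₁ − p₀)/p₁ = 0.618 / 0.824 ≈ 0.7500
  upper = min{1, (1 − p₀)/p₁} = 0.794 / 0.824 ≈ 0.9636

0.750 ≤ PN ≤ 0.964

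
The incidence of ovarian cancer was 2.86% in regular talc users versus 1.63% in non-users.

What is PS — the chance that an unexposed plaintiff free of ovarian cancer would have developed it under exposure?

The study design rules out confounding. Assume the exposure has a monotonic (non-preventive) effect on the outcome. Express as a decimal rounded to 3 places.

PS ≈ 0.013

p₁ = 0.0286, p₀ = 0.0163.
Under exogeneity and monotonicity, PS = (p₁ − p₀) / (1 − p₀).
PS = (0.0286 − 0.0163) / (1 − 0.0163) = 0.0123 / 0.9837 ≈ 0.0125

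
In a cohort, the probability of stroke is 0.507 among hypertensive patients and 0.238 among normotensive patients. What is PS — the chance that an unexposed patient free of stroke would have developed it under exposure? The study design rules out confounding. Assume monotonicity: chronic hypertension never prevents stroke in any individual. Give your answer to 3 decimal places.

PS ≈ 0.353

Let p₁ = 0.507, p₀ = 0.238.
Under exogeneity and monotonicity, PS = (p₁ − p₀) / (1 − p₀).
PS = (0.507 − 0.238) / (1 − 0.238) = 0.269 / 0.762 ≈ 0.3530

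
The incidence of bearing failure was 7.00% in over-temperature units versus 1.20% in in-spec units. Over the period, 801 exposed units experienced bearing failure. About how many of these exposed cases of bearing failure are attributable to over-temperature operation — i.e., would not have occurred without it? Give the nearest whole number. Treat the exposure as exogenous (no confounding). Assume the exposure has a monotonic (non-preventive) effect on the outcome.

p₁ = 0.07, p₀ = 0.012.
PN = (p₁ − p₀)/p₁ = (0.07 − 0.012) / 0.07 ≈ 0.82857.
Attributable cases ≈ PN × (exposed cases) = 0.82857 × 801 ≈ 663.69.

about 664 cases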